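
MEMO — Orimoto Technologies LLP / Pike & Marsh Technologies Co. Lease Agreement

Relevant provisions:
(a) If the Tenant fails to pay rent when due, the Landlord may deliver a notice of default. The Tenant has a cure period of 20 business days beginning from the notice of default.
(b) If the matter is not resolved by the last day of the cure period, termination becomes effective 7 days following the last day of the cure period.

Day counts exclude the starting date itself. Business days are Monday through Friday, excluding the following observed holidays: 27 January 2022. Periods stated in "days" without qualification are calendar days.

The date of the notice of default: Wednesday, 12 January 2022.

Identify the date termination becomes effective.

17 February 2022

From Wednesday, 12 January 2022, 20 business days (Jan 13, Jan 14, Jan 17, Jan 18, …, Feb 8, Feb 9, Feb 10, skipping weekends and the listed holiday on Jan 27) brings us to Thursday, 10 February 2022, which is the last day of the cure period.
Adding 7 calendar days to 10 February 2022 gives 17 February 2022, which is the date termination becomes effective.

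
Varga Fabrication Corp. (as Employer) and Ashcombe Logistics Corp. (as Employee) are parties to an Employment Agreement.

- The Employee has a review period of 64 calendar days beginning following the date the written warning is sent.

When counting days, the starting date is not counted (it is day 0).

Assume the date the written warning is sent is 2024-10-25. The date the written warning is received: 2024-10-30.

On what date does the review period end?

The last day of the review period: 64 calendar days after 2024-10-25 is 2024-12-28.

2024-12-28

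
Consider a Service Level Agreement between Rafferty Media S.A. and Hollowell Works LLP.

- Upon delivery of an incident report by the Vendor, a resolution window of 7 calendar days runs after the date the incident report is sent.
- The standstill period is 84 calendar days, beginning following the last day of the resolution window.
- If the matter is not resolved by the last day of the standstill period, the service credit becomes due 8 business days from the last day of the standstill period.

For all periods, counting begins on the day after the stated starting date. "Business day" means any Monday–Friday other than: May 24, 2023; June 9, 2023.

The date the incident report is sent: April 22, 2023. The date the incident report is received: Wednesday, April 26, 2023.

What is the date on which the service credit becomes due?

The last day of the resolution window: 7 calendar days after April 22, 2023 is April 29, 2023.
Adding 84 calendar days to April 29, 2023 gives July 22, 2023, which is the last day of the standstill period.
The date on which the service credit becomes due: 8 business days after Saturday, July 22, 2023, skipping weekends — Jul 24, Jul 25, Jul 26, Jul 27, Jul 28, Jul 31, Aug 1, Aug 2 — lands on Wednesday, August 2, 2023.

August 2, 2023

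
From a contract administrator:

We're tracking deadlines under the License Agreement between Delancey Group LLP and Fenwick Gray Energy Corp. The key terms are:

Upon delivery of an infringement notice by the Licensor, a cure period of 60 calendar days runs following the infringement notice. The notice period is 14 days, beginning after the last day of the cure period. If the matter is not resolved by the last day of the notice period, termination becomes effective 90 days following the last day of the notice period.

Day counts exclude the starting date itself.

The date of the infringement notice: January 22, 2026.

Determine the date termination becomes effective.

July 5, 2026

The last day of the cure period: January 22, 2026 + 60 days = March 23, 2026.
The last day of the notice period: 14 calendar days after March 23, 2026 is April 6, 2026.
Adding 90 calendar days to April 6, 2026 gives July 5, 2026, which is the date termination becomes effective.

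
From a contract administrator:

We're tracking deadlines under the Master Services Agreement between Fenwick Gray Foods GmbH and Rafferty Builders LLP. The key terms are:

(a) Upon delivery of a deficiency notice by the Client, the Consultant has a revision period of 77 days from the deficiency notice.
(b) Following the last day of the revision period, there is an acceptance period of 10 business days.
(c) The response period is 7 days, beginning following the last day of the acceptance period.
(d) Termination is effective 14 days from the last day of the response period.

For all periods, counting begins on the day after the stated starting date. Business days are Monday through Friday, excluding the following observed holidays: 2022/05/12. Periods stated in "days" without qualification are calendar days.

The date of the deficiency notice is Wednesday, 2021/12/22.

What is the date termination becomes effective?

The last day of the revision period: 2021/12/22 + 77 days = 2022/03/09.
The last day of the acceptance period: 10 business days after Wednesday, 2022/03/09, skipping weekends — Mar 10, Mar 11, Mar 14, Mar 15, Mar 16, Mar 17, Mar 18, Mar 21, Mar 22, Mar 23 — lands on Wednesday, 2022/03/23.
The last day of the response period: 7 calendar days after 2022/03/23 is 2022/03/30.
Adding 14 calendar days to 2022/03/30 gives 2022/04/13, which is the date termination becomes effective.

2022/04/13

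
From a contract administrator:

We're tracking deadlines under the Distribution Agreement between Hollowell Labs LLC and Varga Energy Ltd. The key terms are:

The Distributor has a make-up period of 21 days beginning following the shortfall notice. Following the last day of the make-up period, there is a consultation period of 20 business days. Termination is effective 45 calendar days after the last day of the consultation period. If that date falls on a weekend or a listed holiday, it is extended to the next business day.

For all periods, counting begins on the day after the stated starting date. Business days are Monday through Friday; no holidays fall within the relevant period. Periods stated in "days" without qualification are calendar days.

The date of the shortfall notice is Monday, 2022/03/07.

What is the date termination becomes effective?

Adding 21 calendar days to 2022/03/07 gives 2022/03/28, which is the last day of the make-up period.
The last day of the consultation period: 20 business days after Monday, 2022/03/28, skipping weekends — Mar 29, Mar 30, Mar 31, Apr 1, …, Apr 21, Apr 22, Apr 25 — lands on Monday, 2022/04/25.
The date termination becomes effective: 45 calendar days after 2022/04/25 is 2022/06/09. 2022/06/09 is a Thursday, so no roll-forward applies.

2022/06/09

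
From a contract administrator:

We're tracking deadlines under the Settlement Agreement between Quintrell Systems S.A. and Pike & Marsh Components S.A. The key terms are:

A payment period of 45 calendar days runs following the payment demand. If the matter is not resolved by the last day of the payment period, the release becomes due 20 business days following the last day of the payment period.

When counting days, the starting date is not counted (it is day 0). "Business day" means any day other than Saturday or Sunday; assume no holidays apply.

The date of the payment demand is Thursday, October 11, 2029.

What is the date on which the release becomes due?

The last day of the payment period: October 11, 2029 + 45 days = November 25, 2029.
The date on which the release becomes due: 20 business days after Sunday, November 25, 2029, skipping weekends — Nov 26, Nov 27, Nov 28, Nov 29, …, Dec 19, Dec 20, Dec 21 — lands on Friday, December 21, 2029.

December 21, 2029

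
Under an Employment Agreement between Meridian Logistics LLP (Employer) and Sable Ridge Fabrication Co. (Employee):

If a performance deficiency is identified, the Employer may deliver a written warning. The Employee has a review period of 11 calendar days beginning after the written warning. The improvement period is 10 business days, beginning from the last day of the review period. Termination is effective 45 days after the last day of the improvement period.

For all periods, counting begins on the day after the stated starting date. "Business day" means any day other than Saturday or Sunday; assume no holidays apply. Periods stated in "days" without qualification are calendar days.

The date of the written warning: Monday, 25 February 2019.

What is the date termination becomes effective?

The last day of the review period: 25 February 2019 + 11 days = 8 March 2019.
The last day of the improvement period: counting 10 business days from Friday, 8 March 2019 (Mar 11, Mar 12, Mar 13, Mar 14, Mar 15, Mar 18, Mar 19, Mar 20, Mar 21, Mar 22, skipping weekends) reaches Friday, 22 March 2019.
Adding 45 calendar days to 22 March 2019 gives 6 May 2019, which is the date termination becomes effective.

6 May 2019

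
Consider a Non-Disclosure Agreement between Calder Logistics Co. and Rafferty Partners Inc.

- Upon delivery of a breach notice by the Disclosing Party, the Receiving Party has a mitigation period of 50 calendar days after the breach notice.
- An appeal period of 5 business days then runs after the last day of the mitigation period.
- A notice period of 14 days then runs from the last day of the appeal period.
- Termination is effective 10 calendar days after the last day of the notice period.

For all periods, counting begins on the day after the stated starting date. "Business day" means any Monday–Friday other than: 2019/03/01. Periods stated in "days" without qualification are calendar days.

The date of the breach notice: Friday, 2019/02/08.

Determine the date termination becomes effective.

Adding 50 calendar days to 2019/02/08 gives 2019/03/30, which is the last day of the mitigation period.
The last day of the appeal period: 5 business days after Saturday, 2019/03/30, skipping weekends — Apr 1, Apr 2, Apr 3, Apr 4, Apr 5 — lands on Friday, 2019/04/05.
Adding 14 calendar days to 2019/04/05 gives 2019/04/19, which is the last day of the notice period.
The date termination becomes effective: 10 calendar days after 2019/04/19 is 2019/04/29.

2019/04/29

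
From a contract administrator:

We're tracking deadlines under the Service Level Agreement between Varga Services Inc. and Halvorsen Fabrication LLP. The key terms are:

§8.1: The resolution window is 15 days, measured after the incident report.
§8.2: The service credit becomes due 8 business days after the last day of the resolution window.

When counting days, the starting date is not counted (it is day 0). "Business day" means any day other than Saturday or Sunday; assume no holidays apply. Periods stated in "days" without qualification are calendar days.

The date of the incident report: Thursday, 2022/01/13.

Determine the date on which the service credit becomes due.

The last day of the resolution window: 15 calendar days after 2022/01/13 is 2022/01/28.
The date on which the service credit becomes due: counting 8 business days from Friday, 2022/01/28 (Jan 31, Feb 1, Feb 2, Feb 3, Feb 4, Feb 7, Feb 8, Feb 9, skipping weekends) reaches Wednesday, 2022/02/09.

2022/02/09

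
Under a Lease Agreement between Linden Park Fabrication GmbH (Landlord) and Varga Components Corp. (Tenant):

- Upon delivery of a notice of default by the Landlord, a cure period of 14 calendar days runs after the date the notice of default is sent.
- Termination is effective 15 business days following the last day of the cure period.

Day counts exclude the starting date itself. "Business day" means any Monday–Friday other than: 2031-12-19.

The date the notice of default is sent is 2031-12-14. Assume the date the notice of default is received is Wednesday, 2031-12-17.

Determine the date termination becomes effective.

2032-01-16

The last day of the cure period: 14 calendar days after 2031-12-14 is 2031-12-28.
The date termination becomes effective: counting 15 business days from Sunday, 2031-12-28 (Dec 29, Dec 30, Dec 31, Jan 1, …, Jan 14, Jan 15, Jan 16, skipping weekends) reaches Friday, 2032-01-16.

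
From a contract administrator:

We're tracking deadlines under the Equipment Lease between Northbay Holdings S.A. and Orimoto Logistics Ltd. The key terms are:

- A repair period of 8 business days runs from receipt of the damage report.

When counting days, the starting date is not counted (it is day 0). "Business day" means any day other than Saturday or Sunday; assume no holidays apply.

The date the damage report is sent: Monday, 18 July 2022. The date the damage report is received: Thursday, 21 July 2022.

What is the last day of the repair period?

From Thursday, 21 July 2022, 8 business days (Jul 22, Jul 25, Jul 26, Jul 27, Jul 28, Jul 29, Aug 1, Aug 2, skipping weekends) brings us to Tuesday, 2 August 2022, which is the last day of the repair period.

2 August 2022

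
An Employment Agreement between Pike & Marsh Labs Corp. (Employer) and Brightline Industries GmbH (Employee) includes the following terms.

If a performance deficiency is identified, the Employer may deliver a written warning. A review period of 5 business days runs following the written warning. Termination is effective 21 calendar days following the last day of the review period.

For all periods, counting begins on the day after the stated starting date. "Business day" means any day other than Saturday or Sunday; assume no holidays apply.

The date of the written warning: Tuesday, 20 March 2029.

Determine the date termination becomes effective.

17 April 2029

From Tuesday, 20 March 2029, 5 business days (Mar 21, Mar 22, Mar 23, Mar 26, Mar 27, skipping weekends) brings us to Tuesday, 27 March 2029, which is the last day of the review period.
The date termination becomes effective: 21 calendar days after 27 March 2029 is 17 April 2029.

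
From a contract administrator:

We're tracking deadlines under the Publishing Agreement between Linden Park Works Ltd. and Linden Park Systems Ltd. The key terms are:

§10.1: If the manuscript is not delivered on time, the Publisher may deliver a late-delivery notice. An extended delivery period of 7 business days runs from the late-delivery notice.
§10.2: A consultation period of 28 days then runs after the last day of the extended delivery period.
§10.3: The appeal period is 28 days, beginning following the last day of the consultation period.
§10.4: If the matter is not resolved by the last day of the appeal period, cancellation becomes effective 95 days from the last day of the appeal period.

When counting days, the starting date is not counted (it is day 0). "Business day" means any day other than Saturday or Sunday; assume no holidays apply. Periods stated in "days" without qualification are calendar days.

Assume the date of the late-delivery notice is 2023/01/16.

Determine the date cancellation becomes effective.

2023/06/25

The last day of the extended delivery period: 7 business days after Monday, 2023/01/16, skipping weekends — Jan 17, Jan 18, Jan 19, Jan 20, Jan 23, Jan 24, Jan 25 — lands on Wednesday, 2023/01/25.
Adding 28 calendar days to 2023/01/25 gives 2023/02/22, which is the last day of the consultation period.
The last day of the appeal period: 2023/02/22 + 28 days = 2023/03/22.
The date cancellation becomes effective: 95 calendar days after 2023/03/22 is 2023/06/25.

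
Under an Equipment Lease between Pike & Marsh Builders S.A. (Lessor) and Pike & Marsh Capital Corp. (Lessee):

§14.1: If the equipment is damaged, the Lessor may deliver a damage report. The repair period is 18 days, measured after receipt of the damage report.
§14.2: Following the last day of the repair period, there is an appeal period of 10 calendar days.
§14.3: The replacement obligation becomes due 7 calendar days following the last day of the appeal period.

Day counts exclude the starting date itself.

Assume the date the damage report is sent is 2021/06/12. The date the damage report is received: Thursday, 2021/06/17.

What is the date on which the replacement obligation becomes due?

2021/07/22

The last day of the repair period: 18 calendar days after 2021/06/17 is 2021/07/05.
The last day of the appeal period: 10 calendar days after 2021/07/05 is 2021/07/15.
The date on which the replacement obligation becomes due: 2021/07/15 + 7 days = 2021/07/22.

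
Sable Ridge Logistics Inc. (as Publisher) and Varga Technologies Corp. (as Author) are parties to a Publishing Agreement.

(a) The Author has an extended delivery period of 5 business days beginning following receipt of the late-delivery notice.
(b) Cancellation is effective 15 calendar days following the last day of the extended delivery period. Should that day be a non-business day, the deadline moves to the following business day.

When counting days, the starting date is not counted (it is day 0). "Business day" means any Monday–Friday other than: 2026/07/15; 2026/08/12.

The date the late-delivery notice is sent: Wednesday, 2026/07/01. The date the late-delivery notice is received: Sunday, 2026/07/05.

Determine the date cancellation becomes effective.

The last day of the extended delivery period: 5 business days after Sunday, 2026/07/05, skipping weekends — Jul 6, Jul 7, Jul 8, Jul 9, Jul 10 — lands on Friday, 2026/07/10.
The date cancellation becomes effective: 2026/07/10 + 15 days = 2026/07/25. That falls on a Saturday, so it rolls to the next business day, Monday, 2026/07/27.

2026/07/27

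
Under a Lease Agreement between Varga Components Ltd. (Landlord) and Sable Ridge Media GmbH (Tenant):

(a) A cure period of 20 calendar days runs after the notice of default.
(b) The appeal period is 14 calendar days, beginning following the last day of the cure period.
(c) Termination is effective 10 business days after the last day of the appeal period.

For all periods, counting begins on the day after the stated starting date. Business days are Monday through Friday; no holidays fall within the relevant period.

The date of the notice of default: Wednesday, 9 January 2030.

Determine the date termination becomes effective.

The last day of the cure period: 20 calendar days after 9 January 2030 is 29 January 2030.
The last day of the appeal period: 14 calendar days after 29 January 2030 is 12 February 2030.
The date termination becomes effective: 10 business days after Tuesday, 12 February 2030, skipping weekends — Feb 13, Feb 14, Feb 15, Feb 18, Feb 19, Feb 20, Feb 21, Feb 22, Feb 25, Feb 26 — lands on Tuesday, 26 February 2030.

26 February 2030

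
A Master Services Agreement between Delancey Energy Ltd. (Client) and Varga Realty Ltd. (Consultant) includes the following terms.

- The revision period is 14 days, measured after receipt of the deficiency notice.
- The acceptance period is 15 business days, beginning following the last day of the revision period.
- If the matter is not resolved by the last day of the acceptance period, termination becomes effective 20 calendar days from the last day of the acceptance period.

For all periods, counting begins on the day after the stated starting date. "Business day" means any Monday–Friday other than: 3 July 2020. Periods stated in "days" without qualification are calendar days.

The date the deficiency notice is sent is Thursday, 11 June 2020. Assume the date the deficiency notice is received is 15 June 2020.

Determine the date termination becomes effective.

10 August 2020

The last day of the revision period: 14 calendar days after 15 June 2020 is 29 June 2020.
From Monday, 29 June 2020, 15 business days (Jun 30, Jul 1, Jul 2, Jul 6, …, Jul 17, Jul 20, Jul 21, skipping weekends and the listed holiday on Jul 3) brings us to Tuesday, 21 July 2020, which is the last day of the acceptance period.
The date termination becomes effective: 20 calendar days after 21 July 2020 is 10 August 2020.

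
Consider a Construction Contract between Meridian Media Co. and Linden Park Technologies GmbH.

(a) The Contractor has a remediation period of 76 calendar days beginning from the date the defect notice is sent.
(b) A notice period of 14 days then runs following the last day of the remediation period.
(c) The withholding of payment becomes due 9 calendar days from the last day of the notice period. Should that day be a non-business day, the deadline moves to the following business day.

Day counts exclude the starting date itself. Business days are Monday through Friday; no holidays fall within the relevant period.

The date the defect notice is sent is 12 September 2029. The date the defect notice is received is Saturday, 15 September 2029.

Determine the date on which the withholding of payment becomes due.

The last day of the remediation period: 76 calendar days after 12 September 2029 is 27 November 2029.
The last day of the notice period: 14 calendar days after 27 November 2029 is 11 December 2029.
The date on which the withholding of payment becomes due: 11 December 2029 + 9 days = 20 December 2029. 20 December 2029 is a Thursday, so no roll-forward applies.

20 December 2029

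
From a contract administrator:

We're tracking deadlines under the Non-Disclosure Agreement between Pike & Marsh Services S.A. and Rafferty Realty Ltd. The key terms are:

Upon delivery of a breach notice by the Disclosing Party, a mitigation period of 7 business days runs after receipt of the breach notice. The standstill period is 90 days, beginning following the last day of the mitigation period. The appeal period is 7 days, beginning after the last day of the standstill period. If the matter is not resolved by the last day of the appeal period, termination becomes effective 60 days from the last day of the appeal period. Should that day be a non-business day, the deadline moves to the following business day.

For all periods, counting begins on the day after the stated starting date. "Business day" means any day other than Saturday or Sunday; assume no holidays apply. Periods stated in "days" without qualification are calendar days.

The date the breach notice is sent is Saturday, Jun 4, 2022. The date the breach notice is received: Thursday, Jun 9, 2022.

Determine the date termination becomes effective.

Nov 24, 2022

From Thursday, Jun 9, 2022, 7 business days (Jun 10, Jun 13, Jun 14, Jun 15, Jun 16, Jun 17, Jun 20, skipping weekends) brings us to Monday, Jun 20, 2022, which is the last day of the mitigation period.
Adding 90 calendar days to Jun 20, 2022 gives Sep 18, 2022, which is the last day of the standstill period.
Adding 7 calendar days to Sep 18, 2022 gives Sep 25, 2022, which is the last day of the appeal period.
Adding 60 calendar days to Sep 25, 2022 gives Nov 24, 2022, which is the date termination becomes effective. Nov 24, 2022 is a Thursday, so no roll-forward applies.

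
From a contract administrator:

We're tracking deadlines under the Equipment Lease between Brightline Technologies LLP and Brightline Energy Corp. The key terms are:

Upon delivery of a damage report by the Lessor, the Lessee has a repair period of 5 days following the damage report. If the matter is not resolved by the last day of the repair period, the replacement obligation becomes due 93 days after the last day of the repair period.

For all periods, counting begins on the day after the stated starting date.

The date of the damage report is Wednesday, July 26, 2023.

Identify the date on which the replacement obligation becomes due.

November 1, 2023

Adding 5 calendar days to July 26, 2023 gives July 31, 2023, which is the last day of the repair period.
The date on which the replacement obligation becomes due: 93 calendar days after July 31, 2023 is November 1, 2023.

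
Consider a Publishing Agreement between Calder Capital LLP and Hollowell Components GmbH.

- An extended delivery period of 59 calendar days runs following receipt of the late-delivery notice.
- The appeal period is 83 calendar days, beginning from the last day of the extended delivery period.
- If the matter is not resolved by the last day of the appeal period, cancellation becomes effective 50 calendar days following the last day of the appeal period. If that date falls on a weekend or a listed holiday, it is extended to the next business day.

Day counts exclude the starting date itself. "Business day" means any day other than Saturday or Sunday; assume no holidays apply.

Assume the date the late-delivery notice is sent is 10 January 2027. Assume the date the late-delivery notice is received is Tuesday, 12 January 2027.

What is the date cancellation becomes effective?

The last day of the extended delivery period: 59 calendar days after 12 January 2027 is 12 March 2027.
Adding 83 calendar days to 12 March 2027 gives 3 June 2027, which is the last day of the appeal period.
The date cancellation becomes effective: 3 June 2027 + 50 days = 23 July 2027. 23 July 2027 is a Friday, so no roll-forward applies.

23 July 2027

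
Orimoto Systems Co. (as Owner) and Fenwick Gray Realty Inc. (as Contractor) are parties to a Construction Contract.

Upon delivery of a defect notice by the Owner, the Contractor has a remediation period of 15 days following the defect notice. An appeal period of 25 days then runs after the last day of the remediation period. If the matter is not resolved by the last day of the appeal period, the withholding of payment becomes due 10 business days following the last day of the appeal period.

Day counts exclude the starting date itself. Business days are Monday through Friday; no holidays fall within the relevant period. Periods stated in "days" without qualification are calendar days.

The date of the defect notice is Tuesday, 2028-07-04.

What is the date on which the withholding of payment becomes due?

2028-08-25

The last day of the remediation period: 2028-07-04 + 15 days = 2028-07-19.
Adding 25 calendar days to 2028-07-19 gives 2028-08-13, which is the last day of the appeal period.
From Sunday, 2028-08-13, 10 business days (Aug 14, Aug 15, Aug 16, Aug 17, Aug 18, Aug 21, Aug 22, Aug 23, Aug 24, Aug 25, skipping weekends) brings us to Friday, 2028-08-25, which is the date on which the withholding of payment becomes due.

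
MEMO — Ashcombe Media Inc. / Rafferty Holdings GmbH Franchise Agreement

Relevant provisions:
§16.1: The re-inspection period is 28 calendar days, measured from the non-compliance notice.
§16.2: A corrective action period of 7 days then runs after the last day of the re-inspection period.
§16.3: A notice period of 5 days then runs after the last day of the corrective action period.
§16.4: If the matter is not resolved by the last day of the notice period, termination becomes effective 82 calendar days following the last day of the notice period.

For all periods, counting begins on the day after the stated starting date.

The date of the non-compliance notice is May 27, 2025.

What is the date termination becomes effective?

The last day of the re-inspection period: May 27, 2025 + 28 days = Jun 24, 2025.
The last day of the corrective action period: Jun 24, 2025 + 7 days = Jul 1, 2025.
The last day of the notice period: Jul 1, 2025 + 5 days = Jul 6, 2025.
Adding 82 calendar days to Jul 6, 2025 gives Sep 26, 2025, which is the date termination becomes effective.

Sep 26, 2025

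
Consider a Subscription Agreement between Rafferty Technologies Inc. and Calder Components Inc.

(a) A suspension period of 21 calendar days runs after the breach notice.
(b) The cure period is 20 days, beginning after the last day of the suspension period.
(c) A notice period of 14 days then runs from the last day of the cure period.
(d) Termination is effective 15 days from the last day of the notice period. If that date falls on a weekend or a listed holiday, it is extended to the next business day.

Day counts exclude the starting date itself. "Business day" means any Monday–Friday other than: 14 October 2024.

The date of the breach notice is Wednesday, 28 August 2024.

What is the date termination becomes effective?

Adding 21 calendar days to 28 August 2024 gives 18 September 2024, which is the last day of the suspension period.
The last day of the cure period: 18 September 2024 + 20 days = 8 October 2024.
The last day of the notice period: 8 October 2024 + 14 days = 22 October 2024.
The date termination becomes effective: 22 October 2024 + 15 days = 6 November 2024. 6 November 2024 is a Wednesday and is not a listed holiday, so no roll-forward applies.

6 November 2024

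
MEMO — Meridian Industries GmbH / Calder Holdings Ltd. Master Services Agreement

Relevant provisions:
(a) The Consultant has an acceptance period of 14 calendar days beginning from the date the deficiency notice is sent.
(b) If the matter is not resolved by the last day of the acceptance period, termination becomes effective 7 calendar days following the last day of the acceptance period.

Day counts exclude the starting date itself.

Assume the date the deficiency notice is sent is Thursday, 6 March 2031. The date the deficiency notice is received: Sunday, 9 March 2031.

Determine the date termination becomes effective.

27 March 2031

The last day of the acceptance period: 14 calendar days after 6 March 2031 is 20 March 2031.
The date termination becomes effective: 20 March 2031 + 7 days = 27 March 2031.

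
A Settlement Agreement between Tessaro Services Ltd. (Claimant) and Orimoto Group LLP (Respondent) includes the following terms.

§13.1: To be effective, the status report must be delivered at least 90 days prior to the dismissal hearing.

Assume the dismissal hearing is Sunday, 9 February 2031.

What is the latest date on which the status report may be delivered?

11 November 2030

9 February 2031 minus 90 days is 11 November 2030.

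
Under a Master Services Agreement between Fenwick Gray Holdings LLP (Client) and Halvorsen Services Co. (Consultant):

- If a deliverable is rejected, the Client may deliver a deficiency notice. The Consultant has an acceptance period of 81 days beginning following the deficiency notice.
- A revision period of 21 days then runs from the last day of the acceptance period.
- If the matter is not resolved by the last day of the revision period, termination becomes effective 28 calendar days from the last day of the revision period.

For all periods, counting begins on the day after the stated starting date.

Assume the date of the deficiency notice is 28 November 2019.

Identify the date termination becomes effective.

6 April 2020

Adding 81 calendar days to 28 November 2019 gives 17 February 2020, which is the last day of the acceptance period.
The last day of the revision period: 17 February 2020 + 21 days = 9 March 2020.
Adding 28 calendar days to 9 March 2020 gives 6 April 2020, which is the date termination becomes effective.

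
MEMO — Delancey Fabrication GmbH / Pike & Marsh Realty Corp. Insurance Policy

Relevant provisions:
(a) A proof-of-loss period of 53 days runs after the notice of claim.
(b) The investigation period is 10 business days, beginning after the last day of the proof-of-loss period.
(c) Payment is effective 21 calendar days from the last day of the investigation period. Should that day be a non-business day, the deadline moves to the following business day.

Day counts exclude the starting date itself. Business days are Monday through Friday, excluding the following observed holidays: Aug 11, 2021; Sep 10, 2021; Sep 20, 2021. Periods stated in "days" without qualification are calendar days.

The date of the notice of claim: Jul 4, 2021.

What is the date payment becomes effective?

Sep 30, 2021

Adding 53 calendar days to Jul 4, 2021 gives Aug 26, 2021, which is the last day of the proof-of-loss period.
From Thursday, Aug 26, 2021, 10 business days (Aug 27, Aug 30, Aug 31, Sep 1, Sep 2, Sep 3, Sep 6, Sep 7, Sep 8, Sep 9, skipping weekends) brings us to Thursday, Sep 9, 2021, which is the last day of the investigation period.
The date payment becomes effective: 21 calendar days after Sep 9, 2021 is Sep 30, 2021. Sep 30, 2021 is a Thursday and is not a listed holiday, so no roll-forward applies.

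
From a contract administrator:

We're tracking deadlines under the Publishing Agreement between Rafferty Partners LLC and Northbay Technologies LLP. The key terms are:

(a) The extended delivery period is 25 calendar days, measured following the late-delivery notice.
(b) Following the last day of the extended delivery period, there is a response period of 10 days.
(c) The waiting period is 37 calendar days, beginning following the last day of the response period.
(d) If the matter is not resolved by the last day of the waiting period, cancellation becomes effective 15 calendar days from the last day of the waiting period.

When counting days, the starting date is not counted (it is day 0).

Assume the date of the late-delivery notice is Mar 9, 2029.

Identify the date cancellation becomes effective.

Adding 25 calendar days to Mar 9, 2029 gives Apr 3, 2029, which is the last day of the extended delivery period.
The last day of the response period: Apr 3, 2029 + 10 days = Apr 13, 2029.
The last day of the waiting period: Apr 13, 2029 + 37 days = May 20, 2029.
The date cancellation becomes effective: 15 calendar days after May 20, 2029 is Jun 4, 2029.

Jun 4, 2029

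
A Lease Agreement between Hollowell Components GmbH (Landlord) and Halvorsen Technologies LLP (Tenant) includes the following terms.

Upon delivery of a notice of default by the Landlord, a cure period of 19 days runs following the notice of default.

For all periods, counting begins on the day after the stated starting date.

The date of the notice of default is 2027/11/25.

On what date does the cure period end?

2027/12/14

Adding 19 calendar days to 2027/11/25 gives 2027/12/14, which is the last day of the cure period.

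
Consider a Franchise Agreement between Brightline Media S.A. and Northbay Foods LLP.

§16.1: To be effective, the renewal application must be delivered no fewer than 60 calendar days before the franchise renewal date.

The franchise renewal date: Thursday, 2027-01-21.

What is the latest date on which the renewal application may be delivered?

2026-11-22

2027-01-21 minus 60 days is 2026-11-22.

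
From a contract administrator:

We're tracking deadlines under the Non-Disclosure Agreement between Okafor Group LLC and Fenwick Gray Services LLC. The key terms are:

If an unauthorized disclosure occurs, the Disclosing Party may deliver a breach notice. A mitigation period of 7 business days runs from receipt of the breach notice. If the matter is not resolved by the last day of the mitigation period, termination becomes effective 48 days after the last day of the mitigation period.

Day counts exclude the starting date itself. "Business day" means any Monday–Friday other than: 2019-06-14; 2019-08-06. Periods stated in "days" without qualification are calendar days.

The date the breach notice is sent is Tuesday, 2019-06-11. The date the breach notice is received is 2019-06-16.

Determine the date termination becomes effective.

2019-08-12

The last day of the mitigation period: counting 7 business days from Sunday, 2019-06-16 (Jun 17, Jun 18, Jun 19, Jun 20, Jun 21, Jun 24, Jun 25, skipping weekends) reaches Tuesday, 2019-06-25.
The date termination becomes effective: 48 calendar days after 2019-06-25 is 2019-08-12.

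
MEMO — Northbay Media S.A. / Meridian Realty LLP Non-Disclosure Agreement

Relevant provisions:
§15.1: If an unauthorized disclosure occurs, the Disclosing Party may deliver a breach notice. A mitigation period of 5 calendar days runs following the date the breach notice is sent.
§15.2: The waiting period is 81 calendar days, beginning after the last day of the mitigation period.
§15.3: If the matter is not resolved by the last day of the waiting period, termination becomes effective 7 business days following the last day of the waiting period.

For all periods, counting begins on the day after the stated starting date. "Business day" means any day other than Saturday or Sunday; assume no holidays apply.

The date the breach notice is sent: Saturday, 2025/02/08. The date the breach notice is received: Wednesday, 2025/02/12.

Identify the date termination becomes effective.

Adding 5 calendar days to 2025/02/08 gives 2025/02/13, which is the last day of the mitigation period.
The last day of the waiting period: 2025/02/13 + 81 days = 2025/05/05.
The date termination becomes effective: 7 business days after Monday, 2025/05/05, skipping weekends — May 6, May 7, May 8, May 9, May 12, May 13, May 14 — lands on Wednesday, 2025/05/14.

2025/05/14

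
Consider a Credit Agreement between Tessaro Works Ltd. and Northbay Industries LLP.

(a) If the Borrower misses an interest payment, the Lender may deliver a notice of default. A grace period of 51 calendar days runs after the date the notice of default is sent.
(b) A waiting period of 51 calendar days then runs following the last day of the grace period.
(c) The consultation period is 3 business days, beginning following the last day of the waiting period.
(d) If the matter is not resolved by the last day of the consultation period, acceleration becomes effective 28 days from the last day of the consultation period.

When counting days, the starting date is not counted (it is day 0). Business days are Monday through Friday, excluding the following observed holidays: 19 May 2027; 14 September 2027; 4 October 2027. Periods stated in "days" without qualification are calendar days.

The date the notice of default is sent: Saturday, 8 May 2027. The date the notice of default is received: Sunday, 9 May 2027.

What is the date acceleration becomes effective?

20 September 2027

The last day of the grace period: 51 calendar days after 8 May 2027 is 28 June 2027.
Adding 51 calendar days to 28 June 2027 gives 18 August 2027, which is the last day of the waiting period.
From Wednesday, 18 August 2027, 3 business days (Aug 19, Aug 20, Aug 23, skipping weekends) brings us to Monday, 23 August 2027, which is the last day of the consultation period.
Adding 28 calendar days to 23 August 2027 gives 20 September 2027, which is the date acceleration becomes effective.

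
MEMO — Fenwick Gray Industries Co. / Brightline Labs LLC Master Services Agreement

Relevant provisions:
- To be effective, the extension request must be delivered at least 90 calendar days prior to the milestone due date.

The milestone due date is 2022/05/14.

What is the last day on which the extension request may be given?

2022/02/13

2022/05/14 minus 90 days is 2022/02/13.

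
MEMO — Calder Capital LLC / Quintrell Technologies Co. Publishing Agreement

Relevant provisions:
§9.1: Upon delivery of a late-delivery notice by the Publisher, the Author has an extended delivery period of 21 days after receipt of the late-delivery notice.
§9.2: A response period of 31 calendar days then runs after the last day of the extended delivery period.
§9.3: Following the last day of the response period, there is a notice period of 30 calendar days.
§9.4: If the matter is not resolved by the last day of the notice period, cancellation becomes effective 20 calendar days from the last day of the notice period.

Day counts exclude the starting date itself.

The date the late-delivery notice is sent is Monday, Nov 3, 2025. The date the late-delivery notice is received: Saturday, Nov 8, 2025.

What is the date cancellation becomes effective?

The last day of the extended delivery period: 21 calendar days after Nov 8, 2025 is Nov 29, 2025.
Adding 31 calendar days to Nov 29, 2025 gives Dec 30, 2025, which is the last day of the response period.
Adding 30 calendar days to Dec 30, 2025 gives Jan 29, 2026, which is the last day of the notice period.
The date cancellation becomes effective: 20 calendar days after Jan 29, 2026 is Feb 18, 2026.

Feb 18, 2026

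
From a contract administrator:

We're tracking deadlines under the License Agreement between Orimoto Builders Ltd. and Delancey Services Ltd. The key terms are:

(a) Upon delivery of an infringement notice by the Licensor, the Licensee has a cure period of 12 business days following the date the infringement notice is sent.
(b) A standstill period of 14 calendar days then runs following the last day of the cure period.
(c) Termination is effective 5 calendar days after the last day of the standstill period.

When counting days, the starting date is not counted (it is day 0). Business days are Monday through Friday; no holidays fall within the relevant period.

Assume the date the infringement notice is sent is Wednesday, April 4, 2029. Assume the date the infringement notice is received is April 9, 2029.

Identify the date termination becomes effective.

May 9, 2029

From Wednesday, April 4, 2029, 12 business days (Apr 5, Apr 6, Apr 9, Apr 10, …, Apr 18, Apr 19, Apr 20, skipping weekends) brings us to Friday, April 20, 2029, which is the last day of the cure period.
Adding 14 calendar days to April 20, 2029 gives May 4, 2029, which is the last day of the standstill period.
The date termination becomes effective: May 4, 2029 + 5 days = May 9, 2029.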